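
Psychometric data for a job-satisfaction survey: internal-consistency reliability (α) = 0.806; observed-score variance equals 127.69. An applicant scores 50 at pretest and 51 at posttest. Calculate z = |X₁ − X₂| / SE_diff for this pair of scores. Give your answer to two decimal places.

SD = √127.69 = 11.300
The standard error of measurement is 11.300*√(1 − 0.806) ≃ 11.300*0.440 ≃ 4.977.
Standard error of the difference = 4.977·√2 ≃ 7.039
z = 1 / 7.039 ≃ 0.142

0.14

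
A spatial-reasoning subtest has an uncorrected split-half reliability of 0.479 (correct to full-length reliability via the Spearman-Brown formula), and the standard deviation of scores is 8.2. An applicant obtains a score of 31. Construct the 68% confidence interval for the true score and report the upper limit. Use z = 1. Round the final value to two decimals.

r_full = 2·0.479 / (1 + 0.479) ≈ 0.6477
The standard error of measurement is 8.2000×√(1 − 0.6477) ≈ 8.2000×0.5935 ≈ 4.8669.
1 × SEM ≈ 4.8669
Upper bound: 31 + 4.8669 = 35.8669

35.87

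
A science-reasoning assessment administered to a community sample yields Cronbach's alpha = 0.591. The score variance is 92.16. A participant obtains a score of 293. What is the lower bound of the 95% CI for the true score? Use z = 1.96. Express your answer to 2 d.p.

SD = √92.16 = 9.6000
SEM = 9.6000 * √(1 − 0.5910) = 9.6000 * √0.4090 ≃ 9.6000 * 0.6395 ≃ 6.1395
1.96 * SEM ≃ 12.0334
Lower bound: 293 − 12.0334 = 280.9666

280.97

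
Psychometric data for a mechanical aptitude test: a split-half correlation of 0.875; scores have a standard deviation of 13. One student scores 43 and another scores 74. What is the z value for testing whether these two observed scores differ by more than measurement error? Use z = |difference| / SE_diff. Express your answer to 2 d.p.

Full-length reliability (Spearman-Brown) = 2(0.875)/(1+0.875) ≃ 0.9333
The standard error of measurement is 13.0000*√(1 − 0.9333) ≃ 13.0000*0.2582 ≃ 3.3566.
SE_diff = SEM * √2 ≃ 3.3566 * 1.4142 ≃ 4.7469
z = |43 − 74| / 4.7469 = 31 / 4.7469 ≃ 6.5305

6.53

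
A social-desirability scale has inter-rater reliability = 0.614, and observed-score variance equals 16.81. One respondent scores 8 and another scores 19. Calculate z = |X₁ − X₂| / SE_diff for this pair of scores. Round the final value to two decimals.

SD = √16.81 = 4.1000
SEM = 4.1000×√(1 − 0.6140) ≈ 2.5473
Standard error of the difference = 2.5473·√2 ≈ 3.6024
z = 11 / 3.6024 ≈ 3.0535

3.05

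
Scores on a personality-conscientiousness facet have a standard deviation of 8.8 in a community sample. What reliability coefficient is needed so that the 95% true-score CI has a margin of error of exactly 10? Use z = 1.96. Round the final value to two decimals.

0.66

SEM needed = half-width / z = 10/1.96 ≃ 5.1020
r = 1 − (5.1020/8.8)² ≃ 1 − 0.3361 ≃ 0.6639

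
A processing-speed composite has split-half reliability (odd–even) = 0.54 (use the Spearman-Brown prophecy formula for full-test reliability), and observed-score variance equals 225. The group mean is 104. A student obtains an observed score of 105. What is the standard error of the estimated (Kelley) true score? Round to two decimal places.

6.87

SD = √225 ≈ 15.0000
Full-length reliability (Spearman-Brown) = 2(0.54)/(1+0.54) ≈ 0.7013
SE_est = 15.0000·√[r(1 − r)] ≈ 6.8653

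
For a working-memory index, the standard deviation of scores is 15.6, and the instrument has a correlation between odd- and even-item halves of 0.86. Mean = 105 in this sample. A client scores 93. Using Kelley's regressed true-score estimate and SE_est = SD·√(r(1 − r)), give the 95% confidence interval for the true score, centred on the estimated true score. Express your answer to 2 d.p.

Full-length reliability (Spearman-Brown) = 2(0.86)/(1+0.86) ≈ 0.9247
Estimated true score = 0.9247*93 + (1 − 0.9247)*105 ≈ 93.9032
SE_est = SD * √(r(1 − r)) = 15.6000 * √0.0696 ≈ 15.6000 * 0.2638 ≈ 4.1157
CI = 93.9032 ± 1.96 * 4.1157 → [85.8365, 101.9699]

[85.84, 101.97]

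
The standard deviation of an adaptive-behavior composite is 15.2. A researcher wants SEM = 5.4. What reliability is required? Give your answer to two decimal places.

0.87

r = 1 − (SEM / SD)² = 1 − (5.4000 / 15.2)² ≈ 1 − 0.1262 ≈ 0.8738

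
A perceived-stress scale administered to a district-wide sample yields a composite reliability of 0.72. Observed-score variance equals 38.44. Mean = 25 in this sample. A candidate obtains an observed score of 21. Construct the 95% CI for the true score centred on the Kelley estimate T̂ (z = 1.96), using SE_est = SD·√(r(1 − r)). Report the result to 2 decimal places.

[16.66, 27.58]

σ = 38.44^(1/2) = 6.200
Estimated true score = 0.720·21 + (1 − 0.720)·25 ≈ 22.120
SE_est = SD · √(r(1 − r)) = 6.200 · √0.202 ≈ 6.200 · 0.449 ≈ 2.784
95% CI: 22.120 ± 5.456 ≈ (16.664, 27.576)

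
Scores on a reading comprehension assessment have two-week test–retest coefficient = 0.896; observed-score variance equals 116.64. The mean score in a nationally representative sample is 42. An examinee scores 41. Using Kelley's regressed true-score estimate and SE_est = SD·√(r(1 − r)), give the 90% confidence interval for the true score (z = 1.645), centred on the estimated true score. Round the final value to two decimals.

[35.68, 46.53]

SD = √116.64 = 10.8000
Estimated true score = 0.8960*41 + (1 − 0.8960)*42 ≈ 41.1040
SE_est = SD * √(r(1 − r)) = 10.8000 * √0.0932 ≈ 10.8000 * 0.3053 ≈ 3.2968
CI = 41.1040 ± 1.645 * 3.2968 → [35.6807, 46.5273]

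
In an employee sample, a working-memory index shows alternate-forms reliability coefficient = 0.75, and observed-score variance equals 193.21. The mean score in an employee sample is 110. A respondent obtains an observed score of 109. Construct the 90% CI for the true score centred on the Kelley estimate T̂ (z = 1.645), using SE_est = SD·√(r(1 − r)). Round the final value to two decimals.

[99.35, 119.15]

σ = 193.21^(1/2) = 13.900
T̂ = 0.750(109) + 0.250(110) ≈ 109.250
SE_est = SD · √(r(1 − r)) = 13.900 · √0.188 ≈ 13.900 · 0.433 ≈ 6.019
CI = 109.250 ± 1.645 · 6.019 → [99.349, 119.151]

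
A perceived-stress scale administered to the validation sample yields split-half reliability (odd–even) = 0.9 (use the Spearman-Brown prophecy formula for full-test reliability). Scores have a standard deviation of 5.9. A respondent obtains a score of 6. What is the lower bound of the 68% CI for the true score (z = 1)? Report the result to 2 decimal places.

Spearman-Brown: r = 2(0.9) / (1 + 0.9) = 1.8000 / 1.9000 ≃ 0.9474
SEM = 5.9000*√(1 − 0.9474) ≃ 1.3536
Margin = 1 * 1.3536 ≃ 1.3536
Lower limit = 6 − 1.3536 ≃ 4.6464

4.65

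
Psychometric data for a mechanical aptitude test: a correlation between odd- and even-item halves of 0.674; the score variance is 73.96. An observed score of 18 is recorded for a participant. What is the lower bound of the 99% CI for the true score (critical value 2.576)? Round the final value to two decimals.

SD = √73.96 = 8.600
Spearman-Brown: r = 2(0.674) / (1 + 0.674) = 1.348 / 1.674 ≈ 0.805
The standard error of measurement is 8.600·√(1 − 0.805) ≈ 8.600·0.441 ≈ 3.795.
Half-width = 2.576·3.795 ≈ 9.776
Lower limit = 18 − 9.776 ≈ 8.224

8.22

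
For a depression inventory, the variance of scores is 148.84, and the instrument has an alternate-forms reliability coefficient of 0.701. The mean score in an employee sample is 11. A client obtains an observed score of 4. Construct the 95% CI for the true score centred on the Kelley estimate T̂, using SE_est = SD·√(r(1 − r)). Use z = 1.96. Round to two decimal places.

SD = √148.84 ≈ 12.200
T̂ = 0.701(4) + 0.299(11) ≈ 6.093
SE_est = 12.200·√(0.701·0.299) ≈ 5.585
95% CI: 6.093 ± 10.947 ≈ (-4.854, 17.040)

[-4.85, 17.04]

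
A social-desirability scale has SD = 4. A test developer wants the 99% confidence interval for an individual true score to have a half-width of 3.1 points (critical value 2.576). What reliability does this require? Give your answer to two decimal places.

0.91

SEM needed = half-width / z = 3.1/2.576 ≃ 1.2034
Required reliability = 1 − (SEM/SD)² = 1 − 0.0905 ≃ 0.9095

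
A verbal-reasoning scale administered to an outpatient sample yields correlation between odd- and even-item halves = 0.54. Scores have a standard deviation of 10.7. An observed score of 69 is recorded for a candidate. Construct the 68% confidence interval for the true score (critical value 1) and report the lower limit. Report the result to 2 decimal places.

63.15

r_full = 2·0.54 / (1 + 0.54) ≃ 0.7013
SEM = 10.7000×√(1 − 0.7013) ≃ 5.8479
Margin = 1 × 5.8479 ≃ 5.8479
Lower bound: 69 − 5.8479 = 63.1521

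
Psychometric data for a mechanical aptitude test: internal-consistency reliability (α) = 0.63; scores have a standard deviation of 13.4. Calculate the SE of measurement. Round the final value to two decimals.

SEM = 13.4000×√(1 − 0.6300) ≈ 8.1509

8.15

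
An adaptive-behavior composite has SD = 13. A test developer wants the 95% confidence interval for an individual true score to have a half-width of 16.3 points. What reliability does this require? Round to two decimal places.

0.59

Required SEM = 16.3 / 1.96 ≈ 8.316
Required reliability = 1 − (SEM/SD)² = 1 − 0.409 ≈ 0.591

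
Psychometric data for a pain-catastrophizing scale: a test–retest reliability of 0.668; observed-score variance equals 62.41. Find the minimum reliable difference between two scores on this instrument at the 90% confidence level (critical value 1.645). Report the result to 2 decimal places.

σ = 62.41^(1/2) = 7.900
SEM = 7.900·√(1 − 0.668) ≈ 4.552
SE_diff = SEM · √2 ≈ 4.552 · 1.414 ≈ 6.437
Minimum reliable difference = 1.645 · SE_diff ≈ 1.645 · 6.437 ≈ 10.590

10.59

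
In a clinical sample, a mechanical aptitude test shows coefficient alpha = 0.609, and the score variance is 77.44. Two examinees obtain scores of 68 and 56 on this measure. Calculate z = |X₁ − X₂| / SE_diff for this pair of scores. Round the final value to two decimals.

SD = √77.44 ≈ 8.800
SEM = 8.800·√(1 − 0.609) ≈ 5.503
Standard error of the difference = 5.503·√2 ≈ 7.782
z = 12 / 7.782 ≈ 1.542

1.54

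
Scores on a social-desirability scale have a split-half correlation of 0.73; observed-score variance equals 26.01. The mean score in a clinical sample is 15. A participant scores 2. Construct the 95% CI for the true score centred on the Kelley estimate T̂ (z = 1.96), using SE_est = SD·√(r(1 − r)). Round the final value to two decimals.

[0.40, 7.66]

SD = √26.01 = 5.10000
Full-length reliability (Spearman-Brown) = 2(0.73)/(1+0.73) ≃ 0.84393
Estimated true score = 0.84393*2 + (1 − 0.84393)*15 ≃ 4.02890
SE_est = 5.10000·√[r(1 − r)] ≃ 1.85090
CI = 4.02890 ± 1.96 * 1.85090 → [0.40114, 7.65666]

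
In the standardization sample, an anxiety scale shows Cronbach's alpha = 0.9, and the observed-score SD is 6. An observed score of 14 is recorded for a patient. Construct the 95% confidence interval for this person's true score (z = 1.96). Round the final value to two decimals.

SEM = 6.0000×√(1 − 0.9000) ≃ 1.8974
Margin = 1.96 × 1.8974 ≃ 3.7188
95% CI: 14 ± 3.7188 = [10.2812, 17.7188]

[10.28, 17.72]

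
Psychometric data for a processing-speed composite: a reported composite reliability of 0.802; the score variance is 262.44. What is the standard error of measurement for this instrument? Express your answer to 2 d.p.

7.21

SD = √262.44 ≈ 16.2000
SEM = 16.2000 × √(1 − 0.8020) = 16.2000 × √0.1980 ≈ 16.2000 × 0.4450 ≈ 7.2085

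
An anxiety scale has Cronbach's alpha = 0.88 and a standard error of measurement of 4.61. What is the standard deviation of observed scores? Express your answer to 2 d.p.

σ = SEM·(1 − r)^(−1/2) ≈ 4.61×2.8868 ≈ 13.3079

13.31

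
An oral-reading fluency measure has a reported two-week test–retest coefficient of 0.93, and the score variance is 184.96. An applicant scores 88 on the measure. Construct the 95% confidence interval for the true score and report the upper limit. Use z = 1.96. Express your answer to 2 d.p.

SD = √184.96 = 13.6000
The standard error of measurement is 13.6000·√(1 − 0.9300) ≈ 13.6000·0.2646 ≈ 3.5982.
1.96 · SEM ≈ 7.0525
Upper limit = 88 + 7.0525 ≈ 95.0525

95.05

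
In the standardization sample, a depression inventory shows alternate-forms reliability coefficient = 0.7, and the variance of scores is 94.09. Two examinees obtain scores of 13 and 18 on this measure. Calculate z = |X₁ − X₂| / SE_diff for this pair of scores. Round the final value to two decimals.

σ = 94.09^(1/2) = 9.700
The standard error of measurement is 9.700×√(1 − 0.700) ≃ 9.700×0.548 ≃ 5.313.
SE_diff = SEM × √2 ≃ 5.313 × 1.414 ≃ 7.514
z = |13 − 18| / 7.514 = 5 / 7.514 ≃ 0.665

0.67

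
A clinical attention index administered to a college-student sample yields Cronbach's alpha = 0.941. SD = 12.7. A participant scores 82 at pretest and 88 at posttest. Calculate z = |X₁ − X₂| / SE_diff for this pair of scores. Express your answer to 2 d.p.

SEM = 12.70000 × √(1 − 0.94100) = 12.70000 × √0.05900 ≈ 12.70000 × 0.24290 ≈ 3.08482
SE_diff = √2 × SEM ≈ 4.36259
z = 6 / 4.36259 ≈ 1.37533

1.38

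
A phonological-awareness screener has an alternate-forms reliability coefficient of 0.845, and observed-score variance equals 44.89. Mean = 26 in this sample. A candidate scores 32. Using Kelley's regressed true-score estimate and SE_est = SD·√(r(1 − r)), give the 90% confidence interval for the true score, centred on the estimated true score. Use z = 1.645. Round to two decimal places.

[27.08, 35.06]

σ = 44.89^(1/2) = 6.70000
Estimated true score = 0.84500·32 + (1 − 0.84500)·26 ≈ 31.07000
SE_est = 6.70000·√[r(1 − r)] ≈ 2.42476
CI = 31.07000 ± 1.645 · 2.42476 → [27.08127, 35.05873]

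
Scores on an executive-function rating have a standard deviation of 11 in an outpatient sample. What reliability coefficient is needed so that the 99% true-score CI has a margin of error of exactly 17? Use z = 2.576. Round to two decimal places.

0.64

SEM needed = half-width / z = 17/2.576 ≈ 6.5994
r = 1 − (SEM / SD)² = 1 − (6.5994 / 11)² ≈ 1 − 0.3599 ≈ 0.6401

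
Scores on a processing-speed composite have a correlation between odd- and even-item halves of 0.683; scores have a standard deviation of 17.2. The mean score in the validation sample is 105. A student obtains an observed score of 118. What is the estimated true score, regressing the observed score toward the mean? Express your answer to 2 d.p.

115.55

r_full = 2·0.683 / (1 + 0.683) ≈ 0.8116
T̂ = 0.8116(118) + 0.1884(105) ≈ 115.5514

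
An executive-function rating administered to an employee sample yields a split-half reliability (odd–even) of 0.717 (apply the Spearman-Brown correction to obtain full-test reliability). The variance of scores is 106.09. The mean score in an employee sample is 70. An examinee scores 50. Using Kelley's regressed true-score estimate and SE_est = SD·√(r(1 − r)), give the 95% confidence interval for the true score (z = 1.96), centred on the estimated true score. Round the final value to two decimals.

SD = √106.09 = 10.3000
Spearman-Brown: r = 2(0.717) / (1 + 0.717) = 1.4340 / 1.7170 ≃ 0.8352
T̂ = r·X + (1 − r)·M = 0.8352·50 + 0.1648·70 ≃ 41.7589 + 11.5376 ≃ 53.2964
SE_est = SD · √(r(1 − r)) = 10.3000 · √0.1377 ≃ 10.3000 · 0.3710 ≃ 3.8215
95% CI: 53.2964 ± 7.4902 ≃ (45.8063, 60.7866)

[45.81, 60.79]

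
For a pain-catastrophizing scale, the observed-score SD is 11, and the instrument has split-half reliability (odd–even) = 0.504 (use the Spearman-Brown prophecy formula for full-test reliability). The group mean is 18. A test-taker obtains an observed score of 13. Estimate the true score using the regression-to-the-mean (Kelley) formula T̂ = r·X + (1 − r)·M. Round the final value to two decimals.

Spearman-Brown: r = 2(0.504) / (1 + 0.504) = 1.008 / 1.504 ≃ 0.670
T̂ = 0.670(13) + 0.330(18) ≃ 14.649

14.65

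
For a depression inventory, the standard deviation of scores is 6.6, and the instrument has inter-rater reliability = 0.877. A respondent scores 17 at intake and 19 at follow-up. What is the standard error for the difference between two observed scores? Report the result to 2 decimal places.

The standard error of measurement is 6.600*√(1 − 0.877) ≈ 6.600*0.351 ≈ 2.315.
SE_diff = √2 * SEM ≈ 3.273

3.27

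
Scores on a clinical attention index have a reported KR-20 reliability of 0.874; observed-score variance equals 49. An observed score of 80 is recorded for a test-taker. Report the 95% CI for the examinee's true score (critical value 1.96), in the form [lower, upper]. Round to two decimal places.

[75.13, 84.87]

SD = √49 = 7.000
SEM = 7.000 * √(1 − 0.874) = 7.000 * √0.126 ≈ 7.000 * 0.355 ≈ 2.485
Margin = 1.96 * 2.485 ≈ 4.870
CI = 80 ± 4.870 → [75.130, 84.870]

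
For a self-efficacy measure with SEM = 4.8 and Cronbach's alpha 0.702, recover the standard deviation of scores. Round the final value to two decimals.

SD = SEM / √(1 − r) = 4.8 / √0.298 ≃ 4.8 / 0.546 ≃ 8.793

8.79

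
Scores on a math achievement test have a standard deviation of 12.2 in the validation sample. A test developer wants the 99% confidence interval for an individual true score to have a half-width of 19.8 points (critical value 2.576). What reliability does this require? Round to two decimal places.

Required SEM = 19.8 / 2.576 ≈ 7.686
r = 1 − (7.686/12.2)² ≈ 1 − 0.397 ≈ 0.603

0.60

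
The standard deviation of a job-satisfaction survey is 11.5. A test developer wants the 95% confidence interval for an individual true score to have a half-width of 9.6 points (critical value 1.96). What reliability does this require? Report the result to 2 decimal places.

Required SEM = 9.6 / 1.96 ≈ 4.8980
Required reliability = 1 − (SEM/SD)² = 1 − 0.1814 ≈ 0.8186

0.82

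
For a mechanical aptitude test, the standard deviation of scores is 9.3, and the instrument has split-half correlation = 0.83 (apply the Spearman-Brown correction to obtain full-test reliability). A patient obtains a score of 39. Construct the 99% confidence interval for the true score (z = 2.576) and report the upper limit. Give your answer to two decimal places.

46.30

Full-length reliability (Spearman-Brown) = 2(0.83)/(1+0.83) ≈ 0.907
The standard error of measurement is 9.300×√(1 − 0.907) ≈ 9.300×0.305 ≈ 2.835.
Half-width = 2.576×2.835 ≈ 7.302
Upper bound: 39 + 7.302 = 46.302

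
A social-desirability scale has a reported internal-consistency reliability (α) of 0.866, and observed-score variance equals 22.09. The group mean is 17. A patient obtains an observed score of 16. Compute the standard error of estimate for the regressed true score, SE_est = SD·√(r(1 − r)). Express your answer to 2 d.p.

1.60

SD = √22.09 = 4.700
SE_est = 4.700·√[r(1 − r)] ≈ 1.601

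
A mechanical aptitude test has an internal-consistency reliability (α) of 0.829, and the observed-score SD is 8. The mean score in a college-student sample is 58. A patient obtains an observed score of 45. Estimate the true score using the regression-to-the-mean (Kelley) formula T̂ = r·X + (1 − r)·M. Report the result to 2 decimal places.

47.22

T̂ = 0.82900(45) + 0.17100(58) ≈ 47.22300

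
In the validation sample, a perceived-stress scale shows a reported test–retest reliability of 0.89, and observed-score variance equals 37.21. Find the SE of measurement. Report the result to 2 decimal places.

SD = √37.21 = 6.1000
The standard error of measurement is 6.1000·√(1 − 0.8900) ≈ 6.1000·0.3317 ≈ 2.0231.

2.02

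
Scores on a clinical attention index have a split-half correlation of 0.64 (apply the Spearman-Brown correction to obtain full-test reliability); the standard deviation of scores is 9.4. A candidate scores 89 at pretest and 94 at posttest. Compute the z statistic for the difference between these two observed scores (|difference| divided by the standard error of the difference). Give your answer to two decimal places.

0.80

Full-length reliability (Spearman-Brown) = 2(0.64)/(1+0.64) ≈ 0.780
SEM = 9.400 · √(1 − 0.780) = 9.400 · √0.220 ≈ 9.400 · 0.469 ≈ 4.404
SE_diff = SEM · √2 ≈ 4.404 · 1.414 ≈ 6.228
z = 5 / 6.228 ≈ 0.803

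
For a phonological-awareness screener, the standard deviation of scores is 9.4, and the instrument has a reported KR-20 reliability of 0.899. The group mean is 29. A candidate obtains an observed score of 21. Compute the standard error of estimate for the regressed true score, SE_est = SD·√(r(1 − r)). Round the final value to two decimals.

2.83

SE_est = SD * √(r(1 − r)) = 9.4000 * √0.0908 ≈ 9.4000 * 0.3013 ≈ 2.8325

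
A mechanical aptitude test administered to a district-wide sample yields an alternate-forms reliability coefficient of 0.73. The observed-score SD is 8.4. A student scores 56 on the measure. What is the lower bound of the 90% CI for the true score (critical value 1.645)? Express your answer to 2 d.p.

48.82

SEM = 8.4000 × √(1 − 0.7300) = 8.4000 × √0.2700 ≈ 8.4000 × 0.5196 ≈ 4.3648
1.645 × SEM ≈ 7.1800
Lower bound: 56 − 7.1800 = 48.8200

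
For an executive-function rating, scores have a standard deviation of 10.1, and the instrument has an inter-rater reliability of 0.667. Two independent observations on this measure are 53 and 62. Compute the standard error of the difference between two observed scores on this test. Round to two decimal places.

8.24

SEM = 10.100 × √(1 − 0.667) = 10.100 × √0.333 ≈ 10.100 × 0.577 ≈ 5.828
Standard error of the difference = 5.828·√2 ≈ 8.242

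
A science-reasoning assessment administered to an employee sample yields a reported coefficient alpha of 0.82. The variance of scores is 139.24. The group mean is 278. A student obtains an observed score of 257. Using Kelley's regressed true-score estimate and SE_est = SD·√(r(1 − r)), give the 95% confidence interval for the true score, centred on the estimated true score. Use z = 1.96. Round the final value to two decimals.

[251.89, 269.67]

SD = √139.24 ≃ 11.8000
T̂ = 0.8200(257) + 0.1800(278) ≃ 260.7800
SE_est = 11.8000×√(0.8200×0.1800) ≃ 4.5334
CI = 260.7800 ± 1.96 × 4.5334 → [251.8945, 269.6655]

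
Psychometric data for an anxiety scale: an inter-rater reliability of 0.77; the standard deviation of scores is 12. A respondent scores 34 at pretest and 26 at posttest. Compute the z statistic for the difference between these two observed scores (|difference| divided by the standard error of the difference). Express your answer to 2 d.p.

0.98

The standard error of measurement is 12.000·√(1 − 0.770) ≈ 12.000·0.480 ≈ 5.755.
Standard error of the difference = 5.755·√2 ≈ 8.139
z = |34 − 26| / 8.139 = 8 / 8.139 ≈ 0.983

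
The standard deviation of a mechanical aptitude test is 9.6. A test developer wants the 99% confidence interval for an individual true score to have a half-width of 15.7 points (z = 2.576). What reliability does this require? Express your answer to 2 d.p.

0.60

SEM needed = half-width / z = 15.7/2.576 ≈ 6.0947
Required reliability = 1 − (SEM/SD)² = 1 − 0.4031 ≈ 0.5969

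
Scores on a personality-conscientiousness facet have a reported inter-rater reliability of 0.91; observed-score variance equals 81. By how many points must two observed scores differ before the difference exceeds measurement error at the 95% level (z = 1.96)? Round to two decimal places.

7.48

SD = √81 = 9.00000
SEM = 9.00000 · √(1 − 0.91000) = 9.00000 · √0.09000 ≈ 9.00000 · 0.30000 ≈ 2.70000
SE_diff = SEM · √2 ≈ 2.70000 · 1.41421 ≈ 3.81838
Minimum reliable difference = 1.96 · SE_diff ≈ 1.96 · 3.81838 ≈ 7.48402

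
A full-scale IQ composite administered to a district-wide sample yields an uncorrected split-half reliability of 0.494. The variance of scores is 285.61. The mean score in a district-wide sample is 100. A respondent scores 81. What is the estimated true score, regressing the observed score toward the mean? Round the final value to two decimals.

Spearman-Brown: r = 2(0.494) / (1 + 0.494) = 0.98800 / 1.49400 ≈ 0.66131
T̂ = r·X + (1 − r)·M = 0.66131×81 + 0.33869×100 ≈ 53.56627 + 33.86881 ≈ 87.43507

87.44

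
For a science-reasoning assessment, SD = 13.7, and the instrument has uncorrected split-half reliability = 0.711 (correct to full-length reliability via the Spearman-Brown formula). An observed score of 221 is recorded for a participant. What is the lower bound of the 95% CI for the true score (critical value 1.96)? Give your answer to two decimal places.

Full-length reliability (Spearman-Brown) = 2(0.711)/(1+0.711) ≈ 0.831
SEM = 13.700 × √(1 − 0.831) = 13.700 × √0.169 ≈ 13.700 × 0.411 ≈ 5.630
Margin = 1.96 × 5.630 ≈ 11.036
Lower bound: 221 − 11.036 = 209.964

209.96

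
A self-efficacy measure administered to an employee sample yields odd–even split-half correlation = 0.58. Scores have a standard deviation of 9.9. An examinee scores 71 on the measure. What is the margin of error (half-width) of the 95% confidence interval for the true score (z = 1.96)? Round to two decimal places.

r_full = 2·0.58 / (1 + 0.58) ≈ 0.7342
SEM = 9.9000 * √(1 − 0.7342) = 9.9000 * √0.2658 ≈ 9.9000 * 0.5156 ≈ 5.1042
Half-width = 1.96*5.1042 ≈ 10.0043

10.00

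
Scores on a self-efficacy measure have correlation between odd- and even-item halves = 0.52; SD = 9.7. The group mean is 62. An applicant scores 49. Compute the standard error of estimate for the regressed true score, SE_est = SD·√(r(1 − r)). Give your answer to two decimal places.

Spearman-Brown: r = 2(0.52) / (1 + 0.52) = 1.0400 / 1.5200 ≈ 0.6842
SE_est = SD * √(r(1 − r)) = 9.7000 * √0.2161 ≈ 9.7000 * 0.4648 ≈ 4.5088

4.51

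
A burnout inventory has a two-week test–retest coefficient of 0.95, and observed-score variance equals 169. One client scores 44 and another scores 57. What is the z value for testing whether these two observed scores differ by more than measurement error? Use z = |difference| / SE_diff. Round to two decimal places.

SD = √169 ≈ 13.000
The standard error of measurement is 13.000*√(1 − 0.950) ≈ 13.000*0.224 ≈ 2.907.
SE_diff = SEM * √2 ≈ 2.907 * 1.414 ≈ 4.111
z = 13 / 4.111 ≈ 3.162

3.16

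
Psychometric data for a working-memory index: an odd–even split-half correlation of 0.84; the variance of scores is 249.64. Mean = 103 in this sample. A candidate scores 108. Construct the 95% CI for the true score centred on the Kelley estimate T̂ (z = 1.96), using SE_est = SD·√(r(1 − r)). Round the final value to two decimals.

[98.84, 116.29]

SD = √249.64 = 15.8000
Spearman-Brown: r = 2(0.84) / (1 + 0.84) = 1.6800 / 1.8400 ≈ 0.9130
Estimated true score = 0.9130*108 + (1 − 0.9130)*103 ≈ 107.5652
SE_est = SD * √(r(1 − r)) = 15.8000 * √0.0794 ≈ 15.8000 * 0.2818 ≈ 4.4520
95% CI: 107.5652 ± 8.7259 ≈ (98.8393, 116.2911)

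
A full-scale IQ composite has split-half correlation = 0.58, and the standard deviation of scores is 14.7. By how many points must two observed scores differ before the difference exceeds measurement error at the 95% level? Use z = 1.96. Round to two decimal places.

21.01

Full-length reliability (Spearman-Brown) = 2(0.58)/(1+0.58) ≈ 0.7342
SEM = 14.7000×√(1 − 0.7342) ≈ 7.5790
SE_diff = SEM × √2 ≈ 7.5790 × 1.4142 ≈ 10.7184
Minimum reliable difference = 1.96 × SE_diff ≈ 1.96 × 10.7184 ≈ 21.0080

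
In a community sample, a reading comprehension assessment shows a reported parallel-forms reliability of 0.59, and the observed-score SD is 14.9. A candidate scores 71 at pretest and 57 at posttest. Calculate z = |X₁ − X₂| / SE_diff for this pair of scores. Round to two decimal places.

1.04

SEM = 14.9000·√(1 − 0.5900) ≈ 9.5407
Standard error of the difference = 9.5407·√2 ≈ 13.4925
z = |71 − 57| / 13.4925 = 14 / 13.4925 ≈ 1.0376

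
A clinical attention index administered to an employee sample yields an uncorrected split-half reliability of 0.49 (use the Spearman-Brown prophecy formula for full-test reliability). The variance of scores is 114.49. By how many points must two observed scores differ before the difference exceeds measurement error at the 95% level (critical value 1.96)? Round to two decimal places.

SD = √114.49 = 10.70000
Spearman-Brown: r = 2(0.49) / (1 + 0.49) = 0.98000 / 1.49000 ≈ 0.65772
SEM = 10.70000×√(1 − 0.65772) ≈ 6.26002
Standard error of the difference = 6.26002·√2 ≈ 8.85301
Minimum reliable difference = 1.96 × SE_diff ≈ 1.96 × 8.85301 ≈ 17.35189

17.35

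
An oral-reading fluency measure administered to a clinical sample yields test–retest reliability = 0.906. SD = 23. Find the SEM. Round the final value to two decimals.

SEM = 23.00000×√(1 − 0.90600) ≈ 7.05167

7.05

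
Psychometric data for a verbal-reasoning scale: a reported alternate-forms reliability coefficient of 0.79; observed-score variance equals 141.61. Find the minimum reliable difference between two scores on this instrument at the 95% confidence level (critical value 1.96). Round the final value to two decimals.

15.12

SD = √141.61 = 11.9000
The standard error of measurement is 11.9000·√(1 − 0.7900) ≈ 11.9000·0.4583 ≈ 5.4533.
Standard error of the difference = 5.4533·√2 ≈ 7.7121
Minimum reliable difference = 1.96 · SE_diff ≈ 1.96 · 7.7121 ≈ 15.1157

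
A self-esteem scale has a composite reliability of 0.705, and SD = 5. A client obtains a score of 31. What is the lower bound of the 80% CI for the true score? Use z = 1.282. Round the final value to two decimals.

SEM = 5.00000*√(1 − 0.70500) ≃ 2.71570
Half-width = 1.282*2.71570 ≃ 3.48152
Lower limit = 31 − 3.48152 ≃ 27.51848

27.52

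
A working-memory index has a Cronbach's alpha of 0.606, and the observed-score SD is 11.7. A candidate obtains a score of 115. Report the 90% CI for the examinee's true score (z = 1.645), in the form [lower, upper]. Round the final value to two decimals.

SEM = 11.70000 × √(1 − 0.60600) = 11.70000 × √0.39400 ≈ 11.70000 × 0.62769 ≈ 7.34402
1.645 × SEM ≈ 12.08092
Interval: (102.91908, 127.08092)

[102.92, 127.08]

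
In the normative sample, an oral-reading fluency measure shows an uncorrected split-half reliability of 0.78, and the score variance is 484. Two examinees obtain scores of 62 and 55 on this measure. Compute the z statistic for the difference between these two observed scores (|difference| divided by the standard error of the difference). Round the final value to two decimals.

SD = √484 ≈ 22.000
Full-length reliability (Spearman-Brown) = 2(0.78)/(1+0.78) ≈ 0.876
SEM = 22.000 × √(1 − 0.876) = 22.000 × √0.124 ≈ 22.000 × 0.352 ≈ 7.734
Standard error of the difference = 7.734·√2 ≈ 10.938
z = |62 − 55| / 10.938 = 7 / 10.938 ≈ 0.640

0.64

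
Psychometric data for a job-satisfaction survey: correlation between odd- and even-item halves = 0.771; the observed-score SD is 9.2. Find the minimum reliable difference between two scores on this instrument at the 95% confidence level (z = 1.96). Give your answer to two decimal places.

9.17

Full-length reliability (Spearman-Brown) = 2(0.771)/(1+0.771) ≈ 0.8707
SEM = 9.2000 × √(1 − 0.8707) = 9.2000 × √0.1293 ≈ 9.2000 × 0.3596 ≈ 3.3082
SE_diff = √2 × SEM ≈ 4.6786
Minimum reliable difference = 1.96 × SE_diff ≈ 1.96 × 4.6786 ≈ 9.1700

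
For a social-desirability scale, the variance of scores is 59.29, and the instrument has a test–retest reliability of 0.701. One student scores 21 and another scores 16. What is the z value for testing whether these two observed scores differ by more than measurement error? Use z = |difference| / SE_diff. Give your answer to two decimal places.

σ = 59.29^(1/2) = 7.700
SEM = 7.700×√(1 − 0.701) ≈ 4.210
SE_diff = SEM × √2 ≈ 4.210 × 1.414 ≈ 5.954
z = |21 − 16| / 5.954 = 5 / 5.954 ≈ 0.840

0.84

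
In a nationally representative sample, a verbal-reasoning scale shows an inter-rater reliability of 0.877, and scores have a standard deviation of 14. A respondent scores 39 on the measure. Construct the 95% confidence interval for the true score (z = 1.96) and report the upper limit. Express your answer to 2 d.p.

SEM = 14.000×√(1 − 0.877) ≈ 4.910
1.96 × SEM ≈ 9.624
Upper bound: 39 + 9.624 = 48.624

48.62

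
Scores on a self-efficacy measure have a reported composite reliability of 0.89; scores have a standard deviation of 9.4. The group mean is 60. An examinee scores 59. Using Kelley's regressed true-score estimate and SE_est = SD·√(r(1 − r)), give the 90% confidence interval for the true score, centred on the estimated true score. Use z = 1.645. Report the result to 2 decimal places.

[54.27, 63.95]

T̂ = r·X + (1 − r)·M = 0.89000×59 + 0.11000×60 = 52.51000 + 6.60000 ≃ 59.11000
SE_est = SD × √(r(1 − r)) = 9.40000 × √0.09790 ≃ 9.40000 × 0.31289 ≃ 2.94116
90% CI: 59.11000 ± 4.83821 ≃ (54.27179, 63.94821)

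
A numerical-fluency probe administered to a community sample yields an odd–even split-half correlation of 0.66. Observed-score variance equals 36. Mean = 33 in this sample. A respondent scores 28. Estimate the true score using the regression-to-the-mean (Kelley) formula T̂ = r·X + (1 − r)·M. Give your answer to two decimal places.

29.02

Full-length reliability (Spearman-Brown) = 2(0.66)/(1+0.66) ≈ 0.7952
Estimated true score = 0.7952*28 + (1 − 0.7952)*33 ≈ 29.0241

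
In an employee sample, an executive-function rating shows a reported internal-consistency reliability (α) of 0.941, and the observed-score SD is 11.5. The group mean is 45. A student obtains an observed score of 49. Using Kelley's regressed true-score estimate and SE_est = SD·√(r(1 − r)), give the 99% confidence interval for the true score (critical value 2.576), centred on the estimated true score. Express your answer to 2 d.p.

[41.78, 55.74]

T̂ = 0.941(49) + 0.059(45) ≈ 48.764
SE_est = SD * √(r(1 − r)) = 11.500 * √0.056 ≈ 11.500 * 0.236 ≈ 2.710
CI = 48.764 ± 2.576 * 2.710 → [41.784, 55.744]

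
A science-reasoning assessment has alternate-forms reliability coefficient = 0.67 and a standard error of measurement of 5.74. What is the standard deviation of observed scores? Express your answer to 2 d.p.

SD = SEM / √(1 − r) = 5.74 / √0.3300 ≈ 5.74 / 0.5745 ≈ 9.9921

9.99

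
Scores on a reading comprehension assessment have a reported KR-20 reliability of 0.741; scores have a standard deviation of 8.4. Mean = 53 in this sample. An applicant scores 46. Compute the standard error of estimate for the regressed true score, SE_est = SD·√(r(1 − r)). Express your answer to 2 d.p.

SE_est = SD × √(r(1 − r)) = 8.4000 × √0.1919 ≈ 8.4000 × 0.4381 ≈ 3.6799

3.68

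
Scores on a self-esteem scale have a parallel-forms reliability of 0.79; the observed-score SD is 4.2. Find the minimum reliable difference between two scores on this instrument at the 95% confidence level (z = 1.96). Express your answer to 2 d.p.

SEM = 4.20000 · √(1 − 0.79000) = 4.20000 · √0.21000 ≃ 4.20000 · 0.45826 ≃ 1.92468
Standard error of the difference = 1.92468·√2 ≃ 2.72191
Minimum reliable difference = 1.96 · SE_diff ≃ 1.96 · 2.72191 ≃ 5.33495

5.33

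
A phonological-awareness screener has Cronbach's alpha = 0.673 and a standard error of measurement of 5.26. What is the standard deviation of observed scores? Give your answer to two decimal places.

9.20

SD = 5.26 / √(1 − 0.673) ≃ 9.198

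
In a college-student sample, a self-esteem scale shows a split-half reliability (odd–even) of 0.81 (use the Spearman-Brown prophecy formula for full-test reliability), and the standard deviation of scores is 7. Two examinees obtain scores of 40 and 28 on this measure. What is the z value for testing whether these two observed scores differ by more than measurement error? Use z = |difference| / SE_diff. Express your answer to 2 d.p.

3.74

Spearman-Brown: r = 2(0.81) / (1 + 0.81) = 1.620 / 1.810 ≃ 0.895
SEM = 7.000 × √(1 − 0.895) = 7.000 × √0.105 ≃ 7.000 × 0.324 ≃ 2.268
SE_diff = SEM × √2 ≃ 2.268 × 1.414 ≃ 3.207
z = 12 / 3.207 ≃ 3.741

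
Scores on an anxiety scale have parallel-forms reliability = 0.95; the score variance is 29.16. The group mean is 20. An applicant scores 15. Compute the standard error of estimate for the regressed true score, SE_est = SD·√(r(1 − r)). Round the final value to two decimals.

1.18

SD = √29.16 ≈ 5.400
SE_est = 5.400·√[r(1 − r)] ≈ 1.177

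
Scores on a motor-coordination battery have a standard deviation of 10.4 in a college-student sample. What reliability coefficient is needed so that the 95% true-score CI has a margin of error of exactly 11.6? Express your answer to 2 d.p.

SEM needed = half-width / z = 11.6/1.96 ≈ 5.91837
r = 1 − (5.91837/10.4)² ≈ 1 − 0.32384 ≈ 0.67616

0.68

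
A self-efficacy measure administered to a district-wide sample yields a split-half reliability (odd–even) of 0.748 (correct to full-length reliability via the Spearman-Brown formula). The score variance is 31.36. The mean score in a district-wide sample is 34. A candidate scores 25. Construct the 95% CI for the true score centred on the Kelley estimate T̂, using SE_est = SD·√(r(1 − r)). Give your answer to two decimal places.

σ = 31.36^(1/2) = 5.600
Spearman-Brown: r = 2(0.748) / (1 + 0.748) = 1.496 / 1.748 ≈ 0.856
T̂ = r·X + (1 − r)·M = 0.856×25 + 0.144×34 ≈ 21.396 + 4.902 ≈ 26.297
SE_est = 5.600·√[r(1 − r)] ≈ 1.967
95% CI: 26.297 ± 3.855 ≈ (22.442, 30.153)

[22.44, 30.15]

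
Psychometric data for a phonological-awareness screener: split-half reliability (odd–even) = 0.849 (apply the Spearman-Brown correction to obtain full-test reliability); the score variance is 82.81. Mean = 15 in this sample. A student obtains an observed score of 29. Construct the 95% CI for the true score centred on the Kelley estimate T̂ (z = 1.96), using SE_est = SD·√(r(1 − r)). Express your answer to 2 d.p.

[22.97, 32.74]

SD = √82.81 = 9.100
Spearman-Brown: r = 2(0.849) / (1 + 0.849) = 1.698 / 1.849 ≈ 0.918
Estimated true score = 0.918·29 + (1 − 0.918)·15 ≈ 27.857
SE_est = 9.100·√(0.918·0.082) ≈ 2.492
CI = 27.857 ± 1.96 · 2.492 → [22.972, 32.741]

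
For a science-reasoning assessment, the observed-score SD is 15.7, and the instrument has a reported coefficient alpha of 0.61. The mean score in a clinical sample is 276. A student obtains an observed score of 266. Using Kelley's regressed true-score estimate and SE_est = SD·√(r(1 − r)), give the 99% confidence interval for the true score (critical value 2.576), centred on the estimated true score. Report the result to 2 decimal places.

T̂ = r·X + (1 − r)·M = 0.61000·266 + 0.39000·276 = 162.26000 + 107.64000 ≈ 269.90000
SE_est = SD · √(r(1 − r)) = 15.70000 · √0.23790 ≈ 15.70000 · 0.48775 ≈ 7.65767
99% CI: 269.90000 ± 19.72617 ≈ (250.17383, 289.62617)

[250.17, 289.63]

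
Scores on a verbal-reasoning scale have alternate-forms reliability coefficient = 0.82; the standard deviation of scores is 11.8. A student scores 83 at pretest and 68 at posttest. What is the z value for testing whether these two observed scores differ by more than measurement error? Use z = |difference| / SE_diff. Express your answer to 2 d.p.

The standard error of measurement is 11.8000*√(1 − 0.8200) ≈ 11.8000*0.4243 ≈ 5.0063.
Standard error of the difference = 5.0063·√2 ≈ 7.0800
z = |83 − 68| / 7.0800 = 15 / 7.0800 ≈ 2.1186

2.12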